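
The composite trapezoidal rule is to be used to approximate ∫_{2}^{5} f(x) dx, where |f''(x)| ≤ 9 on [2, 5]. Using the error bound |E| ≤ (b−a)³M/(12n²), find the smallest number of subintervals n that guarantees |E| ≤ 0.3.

Need 243/(12n²) ≤ 0.3.
n² ≥ 243/(12·0.3) = 67.5 ⇒ n ≥ 8.2158, so the smallest n is 9.

9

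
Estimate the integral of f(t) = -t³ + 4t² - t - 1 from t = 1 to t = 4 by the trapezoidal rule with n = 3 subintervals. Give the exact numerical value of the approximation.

h = (4 − 1)/3 = 1.
Nodes t₀,…,t₃ = 1, 2, 3, 4.
f(t) = -t³ + 4t² - t - 1: f₀=1, f₁=5, f₂=5, f₃=-5.
(h/2)·[f₀ + 2f₁ + 2f₂ + f₃] = 0.5·(16) = 8.

8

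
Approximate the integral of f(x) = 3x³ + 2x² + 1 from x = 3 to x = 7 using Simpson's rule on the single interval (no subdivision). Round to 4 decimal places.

S = (b−a)/6 · [f(3) + 4f(5) + f(7)] = 0.666667·[100 + 4·426 + 1128] = 1954.6667.

1954.6667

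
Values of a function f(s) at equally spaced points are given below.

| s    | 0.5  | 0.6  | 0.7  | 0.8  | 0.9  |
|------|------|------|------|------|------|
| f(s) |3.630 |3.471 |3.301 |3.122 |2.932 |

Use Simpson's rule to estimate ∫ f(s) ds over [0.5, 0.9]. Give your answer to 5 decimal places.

h = 0.1, n = 4.
(h/3)·[y₀ + 4y₁ + 2y₂ + 4y₃ + y₄] = 0.033333·(39.536) = 1.31787.

1.31787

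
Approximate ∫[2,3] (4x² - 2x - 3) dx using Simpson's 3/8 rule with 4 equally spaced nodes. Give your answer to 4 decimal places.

h = (3 − 2)/3 = 0.333333.
Nodes x₀,…,x₃ = 2, 2.333333, 2.666667, 3.
f(x) = 4x² - 2x - 3: f₀=9, f₁=14.111111, f₂=20.111111, f₃=27.
(3h/8)·[f₀ + 3f₁ + 3f₂ + f₃] = 0.125·(138.666667) = 17.3333.

17.3333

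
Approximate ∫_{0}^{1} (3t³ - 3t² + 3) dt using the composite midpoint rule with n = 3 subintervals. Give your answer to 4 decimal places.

h = (1 − 0)/3 = 0.333333.
Midpoints m₁,…,m₃ = 0.166667, 0.5, 0.833333.
f(m₁)=2.930556, f(m₂)=2.625, f(m₃)=2.652778.
h·[f(m₁) + f(m₂) + f(m₃)] = 0.333333·(8.208333) = 2.7361.

2.7361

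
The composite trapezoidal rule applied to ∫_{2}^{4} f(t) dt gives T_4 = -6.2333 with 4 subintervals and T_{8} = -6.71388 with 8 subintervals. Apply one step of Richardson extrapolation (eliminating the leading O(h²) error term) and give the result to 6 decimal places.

R = (4·T_{8} − T_4) / 3 = (4·(-6.71388) − (-6.2333))/3 = (-20.62222)/3 = -6.874073.

-6.874073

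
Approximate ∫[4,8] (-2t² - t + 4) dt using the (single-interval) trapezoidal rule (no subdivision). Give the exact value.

T = (b−a)/2 · [f(4) + f(8)] = 2·[(-32) + (-132)] = -328.

-328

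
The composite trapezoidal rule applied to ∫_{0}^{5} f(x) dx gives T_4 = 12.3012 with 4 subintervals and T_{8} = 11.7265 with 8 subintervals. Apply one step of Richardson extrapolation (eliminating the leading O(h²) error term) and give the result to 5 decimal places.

R = (4·T_{8} − T_4) / 3 = (4·11.7265 − 12.3012)/3 = (34.6048)/3 = 11.53493.

11.53493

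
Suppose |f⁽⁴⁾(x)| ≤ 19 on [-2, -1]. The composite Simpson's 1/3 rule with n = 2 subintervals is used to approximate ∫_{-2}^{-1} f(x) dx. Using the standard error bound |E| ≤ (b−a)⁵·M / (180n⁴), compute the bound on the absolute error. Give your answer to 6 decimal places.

0.006597

|E| ≤ (1)⁵·19 / (180·2⁴) = 19/2880 = 0.006597.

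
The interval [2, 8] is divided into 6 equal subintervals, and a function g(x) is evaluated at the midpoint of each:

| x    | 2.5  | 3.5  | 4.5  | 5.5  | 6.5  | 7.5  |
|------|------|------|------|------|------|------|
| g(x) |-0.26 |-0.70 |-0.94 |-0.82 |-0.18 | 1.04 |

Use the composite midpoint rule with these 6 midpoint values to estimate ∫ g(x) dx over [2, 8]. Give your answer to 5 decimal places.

h = 1, n = 6.
h·[y(m₁) + y(m₂) + y(m₃) + y(m₄) + y(m₅) + y(m₆)] = 1·(-1.86) = -1.86000.

-1.86000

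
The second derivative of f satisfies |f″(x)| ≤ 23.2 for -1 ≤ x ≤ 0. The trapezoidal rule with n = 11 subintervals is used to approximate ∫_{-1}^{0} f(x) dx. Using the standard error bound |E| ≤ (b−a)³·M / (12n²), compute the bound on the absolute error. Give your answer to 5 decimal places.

|E| ≤ (1)³·23.2 / (12·11²) = 23.2/1452 = 0.01598.

0.01598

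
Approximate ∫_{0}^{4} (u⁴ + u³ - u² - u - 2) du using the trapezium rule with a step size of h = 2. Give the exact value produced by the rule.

328

h = (4 − 0)/2 = 2.
Nodes u₀,…,u₂ = 0, 2, 4.
f(u) = u⁴ + u³ - u² - u - 2: f₀=-2, f₁=16, f₂=298.
(h/2)·[f₀ + 2f₁ + f₂] = 1·(328) = 328.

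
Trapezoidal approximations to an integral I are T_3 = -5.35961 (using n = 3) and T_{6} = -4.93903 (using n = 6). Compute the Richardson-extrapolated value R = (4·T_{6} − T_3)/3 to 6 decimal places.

R = (4·T_{6} − T_3) / 3 = (4·(-4.93903) − (-5.35961))/3 = (-14.39651)/3 = -4.798837.

-4.798837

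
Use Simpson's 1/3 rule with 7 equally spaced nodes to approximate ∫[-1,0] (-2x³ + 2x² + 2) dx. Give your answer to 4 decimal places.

h = (0 − (-1))/6 = 0.166667.
Nodes x₀,…,x₆ = -1, -0.833333, -0.666667, -0.5, -0.333333, -0.166667, 0.
f(x) = -2x³ + 2x² + 2: f₀=6, f₁=4.546296, f₂=3.481481, f₃=2.75, f₄=2.296296, f₅=2.064815, f₆=2.
(h/3)·[f₀ + 4f₁ + 2f₂ + 4f₃ + 2f₄ + 4f₅ + f₆] = 0.055556·(57) = 3.1667.

3.1667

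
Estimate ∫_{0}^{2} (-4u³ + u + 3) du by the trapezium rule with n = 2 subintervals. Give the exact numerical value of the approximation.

-12

h = (2 − 0)/2 = 1.
Nodes u₀,…,u₂ = 0, 1, 2.
f(u) = -4u³ + u + 3: f₀=3, f₁=0, f₂=-27.
(h/2)·[f₀ + 2f₁ + f₂] = 0.5·(-24) = -12.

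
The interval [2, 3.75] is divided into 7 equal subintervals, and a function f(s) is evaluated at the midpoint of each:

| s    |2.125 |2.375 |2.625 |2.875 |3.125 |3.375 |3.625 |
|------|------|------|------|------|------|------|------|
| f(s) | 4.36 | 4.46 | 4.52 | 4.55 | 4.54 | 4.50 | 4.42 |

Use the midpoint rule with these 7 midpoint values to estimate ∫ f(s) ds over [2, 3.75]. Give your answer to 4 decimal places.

h = 0.25, n = 7.
h·[y(m₁) + y(m₂) + y(m₃) + y(m₄) + y(m₅) + y(m₆) + y(m₇)] = 0.25·(31.35) = 7.8375.

7.8375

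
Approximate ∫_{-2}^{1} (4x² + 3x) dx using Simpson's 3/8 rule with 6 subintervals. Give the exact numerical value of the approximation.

7.5

h = (1 − (-2))/6 = 0.5.
Nodes x₀,…,x₆ = -2, -1.5, -1, -0.5, 0, 0.5, 1.
f(x) = 4x² + 3x: f₀=10, f₁=4.5, f₂=1, f₃=-0.5, f₄=0, f₅=2.5, f₆=7.
(3h/8)·[f₀ + 3f₁ + 3f₂ + 2f₃ + 3f₄ + 3f₅ + f₆] = 0.1875·(40) = 7.5.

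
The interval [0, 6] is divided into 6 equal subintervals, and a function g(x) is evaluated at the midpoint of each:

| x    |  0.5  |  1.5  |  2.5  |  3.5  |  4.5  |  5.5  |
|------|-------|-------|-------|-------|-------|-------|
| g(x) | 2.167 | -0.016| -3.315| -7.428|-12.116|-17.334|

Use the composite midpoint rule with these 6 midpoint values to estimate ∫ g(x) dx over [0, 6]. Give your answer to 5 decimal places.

h = 1, n = 6.
h·[y(m₁) + y(m₂) + y(m₃) + y(m₄) + y(m₅) + y(m₆)] = 1·(-38.042) = -38.04200.

-38.04200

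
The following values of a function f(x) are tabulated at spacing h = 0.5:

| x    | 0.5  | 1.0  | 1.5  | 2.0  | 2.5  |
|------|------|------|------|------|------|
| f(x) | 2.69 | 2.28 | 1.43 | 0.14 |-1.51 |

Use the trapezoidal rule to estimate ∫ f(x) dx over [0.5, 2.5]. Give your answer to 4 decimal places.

h = 0.5, n = 4.
(h/2)·[y₀ + 2y₁ + 2y₂ + 2y₃ + y₄] = 0.25·(8.88) = 2.2200.

2.2200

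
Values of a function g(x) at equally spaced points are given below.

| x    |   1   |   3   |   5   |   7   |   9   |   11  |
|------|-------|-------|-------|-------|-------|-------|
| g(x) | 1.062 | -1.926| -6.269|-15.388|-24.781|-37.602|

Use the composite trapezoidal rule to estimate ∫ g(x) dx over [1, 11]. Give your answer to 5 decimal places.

h = 2, n = 5.
(h/2)·[y₀ + 2y₁ + 2y₂ + 2y₃ + 2y₄ + y₅] = 1·(-133.268) = -133.26800.

-133.26800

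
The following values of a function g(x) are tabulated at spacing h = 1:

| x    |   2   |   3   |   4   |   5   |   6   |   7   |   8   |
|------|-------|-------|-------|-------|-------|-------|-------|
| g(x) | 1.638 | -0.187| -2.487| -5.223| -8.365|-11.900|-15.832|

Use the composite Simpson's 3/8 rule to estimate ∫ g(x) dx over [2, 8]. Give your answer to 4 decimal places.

-35.0464

h = 1, n = 6.
(3h/8)·[y₀ + 3y₁ + 3y₂ + 2y₃ + 3y₄ + 3y₅ + y₆] = 0.375·(-93.457) = -35.0464.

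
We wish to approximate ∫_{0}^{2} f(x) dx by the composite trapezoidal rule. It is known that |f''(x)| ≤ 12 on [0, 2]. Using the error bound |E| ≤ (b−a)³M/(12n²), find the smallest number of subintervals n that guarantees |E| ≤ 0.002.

64

Need 96/(12n²) ≤ 0.002.
n² ≥ 96/(12·0.002) = 4000 ⇒ n ≥ 63.2456, so the smallest n is 64.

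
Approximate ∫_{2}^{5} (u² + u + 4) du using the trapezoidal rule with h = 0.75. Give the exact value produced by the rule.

61.78125

h = (5 − 2)/4 = 0.75.
Nodes u₀,…,u₄ = 2, 2.75, 3.5, 4.25, 5.
f(u) = u² + u + 4: f₀=10, f₁=14.3125, f₂=19.75, f₃=26.3125, f₄=34.
(h/2)·[f₀ + 2f₁ + 2f₂ + 2f₃ + f₄] = 0.375·(164.75) = 61.78125.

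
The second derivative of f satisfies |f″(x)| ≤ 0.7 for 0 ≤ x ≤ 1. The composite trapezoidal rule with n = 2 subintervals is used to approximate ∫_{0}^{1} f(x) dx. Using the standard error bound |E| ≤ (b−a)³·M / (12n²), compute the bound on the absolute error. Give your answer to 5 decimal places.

0.01458

|E| ≤ (1)³·0.7 / (12·2²) = 0.7/48 = 0.01458.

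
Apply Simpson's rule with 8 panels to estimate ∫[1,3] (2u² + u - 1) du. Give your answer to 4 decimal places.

19.3333

h = (3 − 1)/8 = 0.25.
Nodes u₀,…,u₈ = 1, 1.25, 1.5, 1.75, 2, 2.25, 2.5, 2.75, 3.
f(u) = 2u² + u - 1: f₀=2, f₁=3.375, f₂=5, f₃=6.875, f₄=9, f₅=11.375, f₆=14, f₇=16.875, f₈=20.
(h/3)·[f₀ + 4f₁ + 2f₂ + 4f₃ + 2f₄ + 4f₅ + 2f₆ + 4f₇ + f₈] = 0.083333·(232) = 19.3333.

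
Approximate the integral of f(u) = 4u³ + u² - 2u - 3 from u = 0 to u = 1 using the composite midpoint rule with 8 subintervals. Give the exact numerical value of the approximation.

h = (1 − 0)/8 = 0.125.
Midpoints m₁,…,m₈ = 0.0625, 0.1875, 0.3125, 0.4375, 0.5625, 0.6875, 0.8125, 0.9375.
f(m₁)=-3.1201171875, f(m₂)=-3.3134765625, f(m₃)=-3.4052734375, f(m₄)=-3.3486328125, f(m₅)=-3.0966796875, f(m₆)=-2.6025390625, f(m₇)=-1.8193359375, f(m₈)=-0.7001953125.
h·[f(m₁) + f(m₂) + f(m₃) + f(m₄) + f(m₅) + f(m₆) + f(m₇) + f(m₈)] = 0.125·(-21.40625) = -2.67578125.

-2.67578125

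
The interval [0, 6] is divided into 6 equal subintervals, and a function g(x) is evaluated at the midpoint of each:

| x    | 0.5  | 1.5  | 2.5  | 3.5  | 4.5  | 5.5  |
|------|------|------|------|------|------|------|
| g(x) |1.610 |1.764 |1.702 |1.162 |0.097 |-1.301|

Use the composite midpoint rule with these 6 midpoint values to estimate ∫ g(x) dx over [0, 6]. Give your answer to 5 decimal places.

h = 1, n = 6.
h·[y(m₁) + y(m₂) + y(m₃) + y(m₄) + y(m₅) + y(m₆)] = 1·(5.034) = 5.03400.

5.03400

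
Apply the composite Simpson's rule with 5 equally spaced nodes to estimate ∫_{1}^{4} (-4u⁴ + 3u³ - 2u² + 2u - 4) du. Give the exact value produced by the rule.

h = (4 − 1)/4 = 0.75.
Nodes u₀,…,u₄ = 1, 1.75, 2.5, 3.25, 4.
f(u) = -4u⁴ + 3u³ - 2u² + 2u - 4: f₀=-5, f₁=-28.0625, f₂=-120.875, f₃=-361.90625, f₄=-860.
(h/3)·[f₀ + 4f₁ + 2f₂ + 4f₃ + f₄] = 0.25·(-2666.625) = -666.65625.

-666.65625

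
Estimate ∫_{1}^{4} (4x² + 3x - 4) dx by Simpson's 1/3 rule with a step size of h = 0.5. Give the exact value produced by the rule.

h = (4 − 1)/6 = 0.5.
Nodes x₀,…,x₆ = 1, 1.5, 2, 2.5, 3, 3.5, 4.
f(x) = 4x² + 3x - 4: f₀=3, f₁=9.5, f₂=18, f₃=28.5, f₄=41, f₅=55.5, f₆=72.
(h/3)·[f₀ + 4f₁ + 2f₂ + 4f₃ + 2f₄ + 4f₅ + f₆] = 0.166667·(567) = 94.5.

94.5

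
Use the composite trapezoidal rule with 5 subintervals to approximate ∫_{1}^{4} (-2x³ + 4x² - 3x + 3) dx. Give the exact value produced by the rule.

h = (4 − 1)/5 = 0.6.
Nodes x₀,…,x₅ = 1, 1.6, 2.2, 2.8, 3.4, 4.
f(x) = -2x³ + 4x² - 3x + 3: f₀=2, f₁=0.248, f₂=-5.536, f₃=-17.944, f₄=-39.568, f₅=-73.
(h/2)·[f₀ + 2f₁ + 2f₂ + 2f₃ + 2f₄ + f₅] = 0.3·(-196.6) = -58.98.

-58.98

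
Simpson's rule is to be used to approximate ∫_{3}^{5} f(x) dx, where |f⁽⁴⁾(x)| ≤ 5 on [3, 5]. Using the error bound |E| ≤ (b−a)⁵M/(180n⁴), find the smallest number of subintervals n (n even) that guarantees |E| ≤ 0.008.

4

Need 160/(180n⁴) ≤ 0.008.
n⁴ ≥ 160/(180·0.008) = 111.111 ⇒ n ≥ 3.2467, so the smallest even n is 4. (n must be even for Simpson's rule.)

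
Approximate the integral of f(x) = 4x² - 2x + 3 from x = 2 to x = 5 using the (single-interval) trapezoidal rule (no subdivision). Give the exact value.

T = (b−a)/2 · [f(2) + f(5)] = 1.5·[15 + 93] = 162.

162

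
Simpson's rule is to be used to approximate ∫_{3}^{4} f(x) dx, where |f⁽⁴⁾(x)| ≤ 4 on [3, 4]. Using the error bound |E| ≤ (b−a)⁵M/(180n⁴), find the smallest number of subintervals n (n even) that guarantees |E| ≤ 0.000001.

Need 4/(180n⁴) ≤ 0.000001.
n⁴ ≥ 4/(180·0.000001) = 22222.2 ⇒ n ≥ 12.2095, so the smallest even n is 14. (n must be even for Simpson's rule.)

14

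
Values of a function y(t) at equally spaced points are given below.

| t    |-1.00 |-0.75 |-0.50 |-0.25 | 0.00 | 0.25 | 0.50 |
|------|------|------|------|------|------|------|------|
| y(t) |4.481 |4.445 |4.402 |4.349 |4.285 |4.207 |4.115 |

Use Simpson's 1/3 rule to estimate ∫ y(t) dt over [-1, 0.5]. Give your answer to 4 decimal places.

6.4978

h = 0.25, n = 6.
(h/3)·[y₀ + 4y₁ + 2y₂ + 4y₃ + 2y₄ + 4y₅ + y₆] = 0.083333·(77.974) = 6.4978.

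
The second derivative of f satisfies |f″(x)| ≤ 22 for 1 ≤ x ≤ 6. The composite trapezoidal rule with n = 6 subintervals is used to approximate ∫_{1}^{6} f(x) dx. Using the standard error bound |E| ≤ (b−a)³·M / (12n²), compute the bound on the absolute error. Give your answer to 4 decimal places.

6.3657

|E| ≤ (5)³·22 / (12·6²) = 2750/432 = 6.3657.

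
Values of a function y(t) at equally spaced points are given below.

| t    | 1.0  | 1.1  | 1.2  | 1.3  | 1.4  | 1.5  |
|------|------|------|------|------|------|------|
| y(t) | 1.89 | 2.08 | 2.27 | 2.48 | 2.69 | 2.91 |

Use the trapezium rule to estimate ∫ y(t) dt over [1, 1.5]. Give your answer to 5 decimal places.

h = 0.1, n = 5.
(h/2)·[y₀ + 2y₁ + 2y₂ + 2y₃ + 2y₄ + y₅] = 0.05·(23.84) = 1.19200.

1.19200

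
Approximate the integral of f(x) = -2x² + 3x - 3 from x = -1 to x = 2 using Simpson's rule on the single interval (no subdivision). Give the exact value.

-10.5

S = (b−a)/6 · [f(-1) + 4f(0.5) + f(2)] = 0.5·[(-8) + 4·(-2) + (-5)] = -10.5.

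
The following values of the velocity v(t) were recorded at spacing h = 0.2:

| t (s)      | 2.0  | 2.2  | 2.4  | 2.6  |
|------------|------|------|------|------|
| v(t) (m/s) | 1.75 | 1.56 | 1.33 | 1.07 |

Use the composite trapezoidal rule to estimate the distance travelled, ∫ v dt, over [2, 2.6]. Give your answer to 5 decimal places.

h = 0.2, n = 3.
(h/2)·[y₀ + 2y₁ + 2y₂ + y₃] = 0.1·(8.60) = 0.86000.

0.86000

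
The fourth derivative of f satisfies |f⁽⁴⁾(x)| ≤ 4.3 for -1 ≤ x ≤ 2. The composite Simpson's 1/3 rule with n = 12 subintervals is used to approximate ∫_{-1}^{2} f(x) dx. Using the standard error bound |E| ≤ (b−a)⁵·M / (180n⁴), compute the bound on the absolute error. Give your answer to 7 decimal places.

|E| ≤ (3)⁵·4.3 / (180·12⁴) = 1044.9/3732480 = 0.0002799.

0.0002799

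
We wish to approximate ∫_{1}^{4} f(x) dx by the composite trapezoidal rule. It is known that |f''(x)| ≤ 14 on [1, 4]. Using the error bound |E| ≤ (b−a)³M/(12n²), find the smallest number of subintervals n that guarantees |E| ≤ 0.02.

Need 378/(12n²) ≤ 0.02.
n² ≥ 378/(12·0.02) = 1575 ⇒ n ≥ 39.6863, so the smallest n is 40.

40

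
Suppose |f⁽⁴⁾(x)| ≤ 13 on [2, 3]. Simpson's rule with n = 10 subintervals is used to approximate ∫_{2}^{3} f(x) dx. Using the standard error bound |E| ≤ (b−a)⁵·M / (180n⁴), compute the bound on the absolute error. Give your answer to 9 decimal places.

|E| ≤ (1)⁵·13 / (180·10⁴) = 13/1800000 = 0.000007222.

0.000007222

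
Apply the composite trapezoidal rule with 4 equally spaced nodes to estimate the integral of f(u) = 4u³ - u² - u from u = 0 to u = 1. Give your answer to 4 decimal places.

0.2593

h = (1 − 0)/3 = 0.333333.
Nodes u₀,…,u₃ = 0, 0.333333, 0.666667, 1.
f(u) = 4u³ - u² - u: f₀=0, f₁=-0.296296, f₂=0.074074, f₃=2.
(h/2)·[f₀ + 2f₁ + 2f₂ + f₃] = 0.166667·(1.555556) = 0.2593.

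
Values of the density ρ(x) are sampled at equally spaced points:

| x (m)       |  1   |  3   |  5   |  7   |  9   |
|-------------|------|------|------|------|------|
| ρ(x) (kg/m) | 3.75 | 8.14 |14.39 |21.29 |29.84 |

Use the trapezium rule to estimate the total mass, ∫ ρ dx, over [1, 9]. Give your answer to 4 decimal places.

121.2300

h = 2, n = 4.
(h/2)·[y₀ + 2y₁ + 2y₂ + 2y₃ + y₄] = 1·(121.23) = 121.2300.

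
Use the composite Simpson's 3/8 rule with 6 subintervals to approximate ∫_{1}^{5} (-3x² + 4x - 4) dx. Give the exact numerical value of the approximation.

-92

h = (5 − 1)/6 = 0.666667.
Nodes x₀,…,x₆ = 1, 1.666667, 2.333333, 3, 3.666667, 4.333333, 5.
f(x) = -3x² + 4x - 4: f₀=-3, f₁=-5.666667, f₂=-11, f₃=-19, f₄=-29.666667, f₅=-43, f₆=-59.
(3h/8)·[f₀ + 3f₁ + 3f₂ + 2f₃ + 3f₄ + 3f₅ + f₆] = 0.25·(-368) = -92.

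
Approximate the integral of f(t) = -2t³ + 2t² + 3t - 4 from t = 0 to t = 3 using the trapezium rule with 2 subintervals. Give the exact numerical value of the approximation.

h = (3 − 0)/2 = 1.5.
Nodes t₀,…,t₂ = 0, 1.5, 3.
f(t) = -2t³ + 2t² + 3t - 4: f₀=-4, f₁=-1.75, f₂=-31.
(h/2)·[f₀ + 2f₁ + f₂] = 0.75·(-38.5) = -28.875.

-28.875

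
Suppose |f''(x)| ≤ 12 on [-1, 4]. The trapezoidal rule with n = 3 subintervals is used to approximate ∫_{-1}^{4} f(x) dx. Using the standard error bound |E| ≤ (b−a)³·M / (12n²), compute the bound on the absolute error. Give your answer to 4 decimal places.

13.8889

|E| ≤ (5)³·12 / (12·3²) = 1500/108 = 13.8889.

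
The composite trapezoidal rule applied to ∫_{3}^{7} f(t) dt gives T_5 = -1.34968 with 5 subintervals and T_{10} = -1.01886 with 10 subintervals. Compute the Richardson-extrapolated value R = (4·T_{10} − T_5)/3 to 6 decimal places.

R = (4·T_{10} − T_5) / 3 = (4·(-1.01886) − (-1.34968))/3 = (-2.72576)/3 = -0.908587.

-0.908587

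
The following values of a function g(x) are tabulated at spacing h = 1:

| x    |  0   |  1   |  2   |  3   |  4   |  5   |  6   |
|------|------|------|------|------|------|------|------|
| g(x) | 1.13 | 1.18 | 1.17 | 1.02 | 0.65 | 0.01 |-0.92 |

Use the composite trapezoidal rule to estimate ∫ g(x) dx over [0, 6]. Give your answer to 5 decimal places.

h = 1, n = 6.
(h/2)·[y₀ + 2y₁ + 2y₂ + 2y₃ + 2y₄ + 2y₅ + y₆] = 0.5·(8.27) = 4.13500.

4.13500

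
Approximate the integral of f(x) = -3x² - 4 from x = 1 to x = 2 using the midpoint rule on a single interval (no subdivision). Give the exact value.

M = (b−a)·f(1.5) = 1·(-10.75) = -10.75.

-10.75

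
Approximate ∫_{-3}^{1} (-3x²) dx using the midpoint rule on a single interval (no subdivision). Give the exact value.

-12

M = (b−a)·f(-1) = 4·(-3) = -12.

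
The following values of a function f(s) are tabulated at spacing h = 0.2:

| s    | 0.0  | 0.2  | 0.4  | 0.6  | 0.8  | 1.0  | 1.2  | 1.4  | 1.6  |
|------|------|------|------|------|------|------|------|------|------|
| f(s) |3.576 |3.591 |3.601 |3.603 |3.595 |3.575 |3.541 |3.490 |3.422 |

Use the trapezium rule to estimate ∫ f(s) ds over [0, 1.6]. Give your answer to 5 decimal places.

5.69900

h = 0.2, n = 8.
(h/2)·[y₀ + 2y₁ + 2y₂ + 2y₃ + 2y₄ + 2y₅ + 2y₆ + 2y₇ + y₈] = 0.1·(56.990) = 5.69900.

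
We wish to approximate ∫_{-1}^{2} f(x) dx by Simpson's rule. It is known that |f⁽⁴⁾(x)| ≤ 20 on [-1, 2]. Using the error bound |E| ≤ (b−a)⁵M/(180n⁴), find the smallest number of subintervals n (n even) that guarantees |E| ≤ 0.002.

12

Need 4860/(180n⁴) ≤ 0.002.
n⁴ ≥ 4860/(180·0.002) = 13500 ⇒ n ≥ 10.7791, so the smallest even n is 12. (n must be even for Simpson's rule.)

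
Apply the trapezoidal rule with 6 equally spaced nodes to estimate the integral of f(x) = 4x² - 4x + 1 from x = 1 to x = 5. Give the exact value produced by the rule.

123.04

h = (5 − 1)/5 = 0.8.
Nodes x₀,…,x₅ = 1, 1.8, 2.6, 3.4, 4.2, 5.
f(x) = 4x² - 4x + 1: f₀=1, f₁=6.76, f₂=17.64, f₃=33.64, f₄=54.76, f₅=81.
(h/2)·[f₀ + 2f₁ + 2f₂ + 2f₃ + 2f₄ + f₅] = 0.4·(307.6) = 123.04.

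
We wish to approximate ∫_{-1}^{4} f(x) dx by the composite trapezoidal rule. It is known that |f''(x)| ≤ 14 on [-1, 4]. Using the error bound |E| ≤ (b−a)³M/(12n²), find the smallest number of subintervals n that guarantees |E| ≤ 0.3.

23

Need 1750/(12n²) ≤ 0.3.
n² ≥ 1750/(12·0.3) = 486.111 ⇒ n ≥ 22.0479, so the smallest n is 23.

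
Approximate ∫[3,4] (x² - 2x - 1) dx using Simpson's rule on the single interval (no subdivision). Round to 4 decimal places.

4.3333

S = (b−a)/6 · [f(3) + 4f(3.5) + f(4)] = 0.166667·[2 + 4·4.25 + 7] = 4.3333.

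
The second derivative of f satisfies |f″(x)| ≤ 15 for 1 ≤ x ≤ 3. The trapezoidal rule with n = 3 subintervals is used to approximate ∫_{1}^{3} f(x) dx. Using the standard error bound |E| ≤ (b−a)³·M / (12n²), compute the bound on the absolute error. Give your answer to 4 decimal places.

1.1111

|E| ≤ (2)³·15 / (12·3²) = 120/108 = 1.1111.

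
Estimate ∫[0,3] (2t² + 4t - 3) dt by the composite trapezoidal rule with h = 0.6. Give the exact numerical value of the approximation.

h = (3 − 0)/5 = 0.6.
Nodes t₀,…,t₅ = 0, 0.6, 1.2, 1.8, 2.4, 3.
f(t) = 2t² + 4t - 3: f₀=-3, f₁=0.12, f₂=4.68, f₃=10.68, f₄=18.12, f₅=27.
(h/2)·[f₀ + 2f₁ + 2f₂ + 2f₃ + 2f₄ + f₅] = 0.3·(91.2) = 27.36.

27.36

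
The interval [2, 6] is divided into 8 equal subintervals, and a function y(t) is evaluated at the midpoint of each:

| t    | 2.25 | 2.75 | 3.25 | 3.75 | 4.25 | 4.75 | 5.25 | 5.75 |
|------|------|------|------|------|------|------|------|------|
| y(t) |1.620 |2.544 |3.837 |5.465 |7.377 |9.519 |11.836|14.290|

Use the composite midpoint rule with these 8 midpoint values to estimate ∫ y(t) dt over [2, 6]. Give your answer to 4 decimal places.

h = 0.5, n = 8.
h·[y(m₁) + y(m₂) + y(m₃) + y(m₄) + y(m₅) + y(m₆) + y(m₇) + y(m₈)] = 0.5·(56.488) = 28.2440.

28.2440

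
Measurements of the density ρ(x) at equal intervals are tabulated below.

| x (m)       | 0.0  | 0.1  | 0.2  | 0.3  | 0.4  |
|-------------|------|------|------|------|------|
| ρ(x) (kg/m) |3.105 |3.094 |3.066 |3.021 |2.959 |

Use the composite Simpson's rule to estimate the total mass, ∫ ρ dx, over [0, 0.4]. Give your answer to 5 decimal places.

h = 0.1, n = 4.
(h/3)·[y₀ + 4y₁ + 2y₂ + 4y₃ + y₄] = 0.033333·(36.656) = 1.22187.

1.22187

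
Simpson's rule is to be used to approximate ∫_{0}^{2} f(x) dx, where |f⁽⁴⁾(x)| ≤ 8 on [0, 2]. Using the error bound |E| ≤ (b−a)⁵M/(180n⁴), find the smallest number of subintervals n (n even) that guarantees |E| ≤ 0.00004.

Need 256/(180n⁴) ≤ 0.00004.
n⁴ ≥ 256/(180·0.00004) = 35555.6 ⇒ n ≥ 13.7318, so the smallest even n is 14. (n must be even for Simpson's rule.)

14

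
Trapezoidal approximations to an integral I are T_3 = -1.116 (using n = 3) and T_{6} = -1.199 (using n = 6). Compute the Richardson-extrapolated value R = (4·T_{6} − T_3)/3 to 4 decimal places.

R = (4·T_{6} − T_3) / 3 = (4·(-1.199) − (-1.116))/3 = (-3.680)/3 = -1.2267.

-1.2267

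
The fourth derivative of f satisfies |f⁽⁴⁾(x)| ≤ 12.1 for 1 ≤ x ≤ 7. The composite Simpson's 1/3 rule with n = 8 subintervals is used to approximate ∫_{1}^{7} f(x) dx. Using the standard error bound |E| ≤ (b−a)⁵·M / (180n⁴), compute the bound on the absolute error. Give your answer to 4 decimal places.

0.1276

|E| ≤ (6)⁵·12.1 / (180·8⁴) = 94089.6/737280 = 0.1276.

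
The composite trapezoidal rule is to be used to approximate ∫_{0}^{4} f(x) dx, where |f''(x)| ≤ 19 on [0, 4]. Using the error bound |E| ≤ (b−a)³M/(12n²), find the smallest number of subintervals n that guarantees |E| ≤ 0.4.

Need 1216/(12n²) ≤ 0.4.
n² ≥ 1216/(12·0.4) = 253.333 ⇒ n ≥ 15.9164, so the smallest n is 16.

16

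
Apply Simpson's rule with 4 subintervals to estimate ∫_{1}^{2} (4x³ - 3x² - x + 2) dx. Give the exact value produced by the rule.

h = (2 − 1)/4 = 0.25.
Nodes x₀,…,x₄ = 1, 1.25, 1.5, 1.75, 2.
f(x) = 4x³ - 3x² - x + 2: f₀=2, f₁=3.875, f₂=7.25, f₃=12.5, f₄=20.
(h/3)·[f₀ + 4f₁ + 2f₂ + 4f₃ + f₄] = 0.083333·(102) = 8.5.

8.5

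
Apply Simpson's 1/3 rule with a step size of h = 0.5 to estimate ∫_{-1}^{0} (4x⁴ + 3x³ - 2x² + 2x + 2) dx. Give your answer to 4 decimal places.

0.4167

h = (0 − (-1))/2 = 0.5.
Nodes x₀,…,x₂ = -1, -0.5, 0.
f(x) = 4x⁴ + 3x³ - 2x² + 2x + 2: f₀=-1, f₁=0.375, f₂=2.
(h/3)·[f₀ + 4f₁ + f₂] = 0.166667·(2.5) = 0.4167.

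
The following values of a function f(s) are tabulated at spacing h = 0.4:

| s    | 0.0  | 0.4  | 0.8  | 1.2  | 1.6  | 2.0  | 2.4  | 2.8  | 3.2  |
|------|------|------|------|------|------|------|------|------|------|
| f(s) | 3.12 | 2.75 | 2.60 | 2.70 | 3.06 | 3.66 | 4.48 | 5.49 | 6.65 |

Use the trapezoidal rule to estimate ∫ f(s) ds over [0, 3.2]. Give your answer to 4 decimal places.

h = 0.4, n = 8.
(h/2)·[y₀ + 2y₁ + 2y₂ + 2y₃ + 2y₄ + 2y₅ + 2y₆ + 2y₇ + y₈] = 0.2·(59.25) = 11.8500.

11.8500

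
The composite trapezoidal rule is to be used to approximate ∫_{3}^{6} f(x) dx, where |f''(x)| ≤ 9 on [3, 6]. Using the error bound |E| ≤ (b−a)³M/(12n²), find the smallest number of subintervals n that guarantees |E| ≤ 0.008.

Need 243/(12n²) ≤ 0.008.
n² ≥ 243/(12·0.008) = 2531.25 ⇒ n ≥ 50.3115, so the smallest n is 51.

51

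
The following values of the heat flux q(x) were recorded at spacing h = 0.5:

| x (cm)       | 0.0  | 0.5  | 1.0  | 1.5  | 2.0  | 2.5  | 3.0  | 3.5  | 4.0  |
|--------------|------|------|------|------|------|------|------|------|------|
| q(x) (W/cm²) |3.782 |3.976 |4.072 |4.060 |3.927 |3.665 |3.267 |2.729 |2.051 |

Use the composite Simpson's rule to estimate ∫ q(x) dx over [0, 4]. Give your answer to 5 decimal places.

h = 0.5, n = 8.
(h/3)·[y₀ + 4y₁ + 2y₂ + 4y₃ + 2y₄ + 4y₅ + 2y₆ + 4y₇ + y₈] = 0.166667·(86.085) = 14.34750.

14.34750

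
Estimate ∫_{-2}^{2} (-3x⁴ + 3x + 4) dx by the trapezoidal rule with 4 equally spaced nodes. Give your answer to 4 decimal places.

h = (2 − (-2))/3 = 1.333333.
Nodes x₀,…,x₃ = -2, -0.666667, 0.666667, 2.
f(x) = -3x⁴ + 3x + 4: f₀=-50, f₁=1.407407, f₂=5.407407, f₃=-38.
(h/2)·[f₀ + 2f₁ + 2f₂ + f₃] = 0.666667·(-74.370370) = -49.5802.

-49.5802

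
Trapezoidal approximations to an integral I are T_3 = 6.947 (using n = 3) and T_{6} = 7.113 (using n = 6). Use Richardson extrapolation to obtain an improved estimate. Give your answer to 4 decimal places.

R = (4·T_{6} − T_3) / 3 = (4·7.113 − 6.947)/3 = (21.505)/3 = 7.1683.

7.1683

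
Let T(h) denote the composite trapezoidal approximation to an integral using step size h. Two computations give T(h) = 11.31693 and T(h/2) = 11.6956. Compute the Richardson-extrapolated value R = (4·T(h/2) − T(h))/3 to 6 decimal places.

R = (4·T(h/2) − T(h)) / 3 = (4·11.6956 − 11.31693)/3 = (35.46547)/3 = 11.821823.

11.821823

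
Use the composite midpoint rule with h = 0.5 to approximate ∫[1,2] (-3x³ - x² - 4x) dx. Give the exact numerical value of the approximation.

-19.28125

h = (2 − 1)/2 = 0.5.
Midpoints m₁,…,m₂ = 1.25, 1.75.
f(m₁)=-12.421875, f(m₂)=-26.140625.
h·[f(m₁) + f(m₂)] = 0.5·(-38.5625) = -19.28125.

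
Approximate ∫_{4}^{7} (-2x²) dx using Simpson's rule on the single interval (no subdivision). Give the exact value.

S = (b−a)/6 · [f(4) + 4f(5.5) + f(7)] = 0.5·[(-32) + 4·(-60.5) + (-98)] = -186.

-186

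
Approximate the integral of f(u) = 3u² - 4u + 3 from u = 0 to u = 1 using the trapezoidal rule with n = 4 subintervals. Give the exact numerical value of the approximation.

h = (1 − 0)/4 = 0.25.
Nodes u₀,…,u₄ = 0, 0.25, 0.5, 0.75, 1.
f(u) = 3u² - 4u + 3: f₀=3, f₁=2.1875, f₂=1.75, f₃=1.6875, f₄=2.
(h/2)·[f₀ + 2f₁ + 2f₂ + 2f₃ + f₄] = 0.125·(16.25) = 2.03125.

2.03125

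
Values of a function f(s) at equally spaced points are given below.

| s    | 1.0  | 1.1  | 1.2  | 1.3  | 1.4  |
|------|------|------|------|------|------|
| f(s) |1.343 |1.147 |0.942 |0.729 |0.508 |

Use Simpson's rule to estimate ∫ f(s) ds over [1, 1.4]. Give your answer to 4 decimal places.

h = 0.1, n = 4.
(h/3)·[y₀ + 4y₁ + 2y₂ + 4y₃ + y₄] = 0.033333·(11.239) = 0.3746.

0.3746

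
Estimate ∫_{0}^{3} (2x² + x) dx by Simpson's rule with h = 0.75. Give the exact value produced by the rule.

22.5

h = (3 − 0)/4 = 0.75.
Nodes x₀,…,x₄ = 0, 0.75, 1.5, 2.25, 3.
f(x) = 2x² + x: f₀=0, f₁=1.875, f₂=6, f₃=12.375, f₄=21.
(h/3)·[f₀ + 4f₁ + 2f₂ + 4f₃ + f₄] = 0.25·(90) = 22.5.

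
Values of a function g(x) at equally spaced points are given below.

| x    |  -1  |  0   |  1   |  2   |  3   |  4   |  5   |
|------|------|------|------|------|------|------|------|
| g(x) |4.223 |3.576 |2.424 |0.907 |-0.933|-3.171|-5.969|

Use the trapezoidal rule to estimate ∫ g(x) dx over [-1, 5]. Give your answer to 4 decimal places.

h = 1, n = 6.
(h/2)·[y₀ + 2y₁ + 2y₂ + 2y₃ + 2y₄ + 2y₅ + y₆] = 0.5·(3.860) = 1.9300.

1.9300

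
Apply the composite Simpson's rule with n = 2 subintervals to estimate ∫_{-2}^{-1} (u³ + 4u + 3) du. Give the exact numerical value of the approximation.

h = (-1 − (-2))/2 = 0.5.
Nodes u₀,…,u₂ = -2, -1.5, -1.
f(u) = u³ + 4u + 3: f₀=-13, f₁=-6.375, f₂=-2.
(h/3)·[f₀ + 4f₁ + f₂] = 0.166667·(-40.5) = -6.75.

-6.75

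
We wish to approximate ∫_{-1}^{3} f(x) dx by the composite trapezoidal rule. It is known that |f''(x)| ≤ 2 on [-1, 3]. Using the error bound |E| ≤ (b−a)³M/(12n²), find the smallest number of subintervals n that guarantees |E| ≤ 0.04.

Need 128/(12n²) ≤ 0.04.
n² ≥ 128/(12·0.04) = 266.667 ⇒ n ≥ 16.3299, so the smallest n is 17.

17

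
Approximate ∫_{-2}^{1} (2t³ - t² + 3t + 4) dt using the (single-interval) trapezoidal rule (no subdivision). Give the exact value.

-21

T = (b−a)/2 · [f(-2) + f(1)] = 1.5·[(-22) + 8] = -21.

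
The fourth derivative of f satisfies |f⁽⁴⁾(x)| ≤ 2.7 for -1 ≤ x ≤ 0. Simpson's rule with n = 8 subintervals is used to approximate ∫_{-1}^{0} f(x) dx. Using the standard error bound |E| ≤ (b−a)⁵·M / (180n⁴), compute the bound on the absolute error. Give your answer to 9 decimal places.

0.000003662

|E| ≤ (1)⁵·2.7 / (180·8⁴) = 2.7/737280 = 0.000003662.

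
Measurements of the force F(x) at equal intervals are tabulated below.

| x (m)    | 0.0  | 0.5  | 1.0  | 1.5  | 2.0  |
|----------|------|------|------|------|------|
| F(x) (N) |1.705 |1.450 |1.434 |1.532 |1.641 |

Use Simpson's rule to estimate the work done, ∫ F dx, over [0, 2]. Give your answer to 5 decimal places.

h = 0.5, n = 4.
(h/3)·[y₀ + 4y₁ + 2y₂ + 4y₃ + y₄] = 0.166667·(18.142) = 3.02367.

3.02367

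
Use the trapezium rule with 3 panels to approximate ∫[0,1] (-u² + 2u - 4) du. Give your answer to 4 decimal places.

h = (1 − 0)/3 = 0.333333.
Nodes u₀,…,u₃ = 0, 0.333333, 0.666667, 1.
f(u) = -u² + 2u - 4: f₀=-4, f₁=-3.444444, f₂=-3.111111, f₃=-3.
(h/2)·[f₀ + 2f₁ + 2f₂ + f₃] = 0.166667·(-20.111111) = -3.3519.

-3.3519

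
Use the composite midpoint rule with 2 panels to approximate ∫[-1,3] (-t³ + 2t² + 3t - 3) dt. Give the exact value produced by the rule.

h = (3 − (-1))/2 = 2.
Midpoints m₁,…,m₂ = 0, 2.
f(m₁)=-3, f(m₂)=3.
h·[f(m₁) + f(m₂)] = 2·(0) = 0.

0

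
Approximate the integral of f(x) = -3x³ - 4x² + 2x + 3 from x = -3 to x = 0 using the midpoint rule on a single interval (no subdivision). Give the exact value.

3.375

M = (b−a)·f(-1.5) = 3·(1.125) = 3.375.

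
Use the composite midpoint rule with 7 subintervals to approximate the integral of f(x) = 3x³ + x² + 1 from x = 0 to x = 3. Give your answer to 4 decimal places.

h = (3 − 0)/7 = 0.428571.
Midpoints m₁,…,m₇ = 0.214286, 0.642857, 1.071429, 1.5, 1.928571, 2.357143, 2.785714.
f(m₁)=1.075437, f(m₂)=2.210277, f(m₃)=5.837828, f(m₄)=13.375, f(m₅)=26.238703, f(m₆)=45.845845, f(m₇)=73.613338.
h·[f(m₁) + f(m₂) + f(m₃) + f(m₄) + f(m₅) + f(m₆) + f(m₇)] = 0.428571·(168.196429) = 72.0842.

72.0842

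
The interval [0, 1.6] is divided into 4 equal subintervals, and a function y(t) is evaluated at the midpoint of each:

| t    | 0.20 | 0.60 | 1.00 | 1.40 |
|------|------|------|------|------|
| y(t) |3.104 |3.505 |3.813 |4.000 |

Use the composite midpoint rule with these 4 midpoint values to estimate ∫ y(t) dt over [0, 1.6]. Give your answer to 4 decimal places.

h = 0.4, n = 4.
h·[y(m₁) + y(m₂) + y(m₃) + y(m₄)] = 0.4·(14.422) = 5.7688.

5.7688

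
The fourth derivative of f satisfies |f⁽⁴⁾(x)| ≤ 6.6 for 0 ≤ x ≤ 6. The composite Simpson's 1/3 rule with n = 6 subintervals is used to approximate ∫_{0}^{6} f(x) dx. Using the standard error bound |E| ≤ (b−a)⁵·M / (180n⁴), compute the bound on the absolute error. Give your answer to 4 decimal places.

|E| ≤ (6)⁵·6.6 / (180·6⁴) = 51321.6/233280 = 0.2200.

0.2200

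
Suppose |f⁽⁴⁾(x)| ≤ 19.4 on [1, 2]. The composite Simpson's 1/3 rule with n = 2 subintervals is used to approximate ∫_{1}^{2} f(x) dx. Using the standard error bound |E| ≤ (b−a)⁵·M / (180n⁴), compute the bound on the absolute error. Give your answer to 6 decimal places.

|E| ≤ (1)⁵·19.4 / (180·2⁴) = 19.4/2880 = 0.006736.

0.006736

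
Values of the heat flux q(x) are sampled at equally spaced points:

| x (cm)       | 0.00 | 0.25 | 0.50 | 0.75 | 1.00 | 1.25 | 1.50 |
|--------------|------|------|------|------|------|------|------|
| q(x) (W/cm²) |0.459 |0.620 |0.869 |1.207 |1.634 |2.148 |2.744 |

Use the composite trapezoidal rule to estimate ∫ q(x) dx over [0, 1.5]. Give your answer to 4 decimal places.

2.0199

h = 0.25, n = 6.
(h/2)·[y₀ + 2y₁ + 2y₂ + 2y₃ + 2y₄ + 2y₅ + y₆] = 0.125·(16.159) = 2.0199.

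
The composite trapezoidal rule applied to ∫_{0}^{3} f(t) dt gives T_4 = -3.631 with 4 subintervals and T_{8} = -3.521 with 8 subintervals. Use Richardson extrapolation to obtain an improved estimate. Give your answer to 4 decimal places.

-3.4843

R = (4·T_{8} − T_4) / 3 = (4·(-3.521) − (-3.631))/3 = (-10.453)/3 = -3.4843.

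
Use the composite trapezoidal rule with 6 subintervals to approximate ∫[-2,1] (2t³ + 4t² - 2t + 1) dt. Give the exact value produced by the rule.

h = (1 − (-2))/6 = 0.5.
Nodes t₀,…,t₆ = -2, -1.5, -1, -0.5, 0, 0.5, 1.
f(t) = 2t³ + 4t² - 2t + 1: f₀=5, f₁=6.25, f₂=5, f₃=2.75, f₄=1, f₅=1.25, f₆=5.
(h/2)·[f₀ + 2f₁ + 2f₂ + 2f₃ + 2f₄ + 2f₅ + f₆] = 0.25·(42.5) = 10.625.

10.625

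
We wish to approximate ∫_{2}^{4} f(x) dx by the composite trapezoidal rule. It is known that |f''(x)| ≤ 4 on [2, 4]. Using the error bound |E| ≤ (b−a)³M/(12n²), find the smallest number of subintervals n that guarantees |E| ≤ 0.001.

Need 32/(12n²) ≤ 0.001.
n² ≥ 32/(12·0.001) = 2666.67 ⇒ n ≥ 51.6398, so the smallest n is 52.

52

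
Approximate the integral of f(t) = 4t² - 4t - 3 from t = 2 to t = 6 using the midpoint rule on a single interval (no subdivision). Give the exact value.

180

M = (b−a)·f(4) = 4·(45) = 180.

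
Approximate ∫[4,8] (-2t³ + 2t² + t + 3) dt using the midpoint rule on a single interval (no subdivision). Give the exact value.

M = (b−a)·f(6) = 4·(-351) = -1404.

-1404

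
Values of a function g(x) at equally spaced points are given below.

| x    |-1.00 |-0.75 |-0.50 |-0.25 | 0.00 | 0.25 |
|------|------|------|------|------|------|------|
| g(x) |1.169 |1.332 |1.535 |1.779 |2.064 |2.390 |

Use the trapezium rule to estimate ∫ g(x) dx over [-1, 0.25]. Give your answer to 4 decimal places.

h = 0.25, n = 5.
(h/2)·[y₀ + 2y₁ + 2y₂ + 2y₃ + 2y₄ + y₅] = 0.125·(16.979) = 2.1224.

2.1224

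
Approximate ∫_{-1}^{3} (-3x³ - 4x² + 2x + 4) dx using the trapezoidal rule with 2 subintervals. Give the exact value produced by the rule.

h = (3 − (-1))/2 = 2.
Nodes x₀,…,x₂ = -1, 1, 3.
f(x) = -3x³ - 4x² + 2x + 4: f₀=1, f₁=-1, f₂=-107.
(h/2)·[f₀ + 2f₁ + f₂] = 1·(-108) = -108.

-108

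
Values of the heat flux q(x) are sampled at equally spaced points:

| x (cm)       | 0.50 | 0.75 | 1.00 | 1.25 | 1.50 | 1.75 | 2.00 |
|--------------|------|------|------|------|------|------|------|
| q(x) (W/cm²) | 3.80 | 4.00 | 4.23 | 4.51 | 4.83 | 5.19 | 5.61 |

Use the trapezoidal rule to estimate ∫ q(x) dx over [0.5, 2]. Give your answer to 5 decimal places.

6.86625

h = 0.25, n = 6.
(h/2)·[y₀ + 2y₁ + 2y₂ + 2y₃ + 2y₄ + 2y₅ + y₆] = 0.125·(54.93) = 6.86625.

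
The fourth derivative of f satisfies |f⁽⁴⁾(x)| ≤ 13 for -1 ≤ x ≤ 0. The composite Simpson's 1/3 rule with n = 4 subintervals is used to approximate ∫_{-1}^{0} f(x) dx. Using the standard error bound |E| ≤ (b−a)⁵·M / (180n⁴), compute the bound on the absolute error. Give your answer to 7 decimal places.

0.0002821

|E| ≤ (1)⁵·13 / (180·4⁴) = 13/46080 = 0.0002821.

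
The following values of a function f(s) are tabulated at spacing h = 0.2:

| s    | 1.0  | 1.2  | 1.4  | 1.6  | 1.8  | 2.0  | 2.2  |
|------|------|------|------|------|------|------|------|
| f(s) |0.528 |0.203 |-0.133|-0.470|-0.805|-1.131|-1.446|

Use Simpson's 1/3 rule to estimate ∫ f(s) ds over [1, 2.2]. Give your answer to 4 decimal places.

-0.5591

h = 0.2, n = 6.
(h/3)·[y₀ + 4y₁ + 2y₂ + 4y₃ + 2y₄ + 4y₅ + y₆] = 0.066667·(-8.386) = -0.5591.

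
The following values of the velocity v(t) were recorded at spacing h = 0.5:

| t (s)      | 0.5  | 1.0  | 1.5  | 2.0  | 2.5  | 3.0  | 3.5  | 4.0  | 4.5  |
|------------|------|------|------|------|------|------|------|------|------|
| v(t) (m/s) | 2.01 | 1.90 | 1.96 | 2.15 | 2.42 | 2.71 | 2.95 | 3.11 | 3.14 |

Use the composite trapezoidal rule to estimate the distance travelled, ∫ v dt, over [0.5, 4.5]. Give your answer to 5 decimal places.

9.88750

h = 0.5, n = 8.
(h/2)·[y₀ + 2y₁ + 2y₂ + 2y₃ + 2y₄ + 2y₅ + 2y₆ + 2y₇ + y₈] = 0.25·(39.55) = 9.88750.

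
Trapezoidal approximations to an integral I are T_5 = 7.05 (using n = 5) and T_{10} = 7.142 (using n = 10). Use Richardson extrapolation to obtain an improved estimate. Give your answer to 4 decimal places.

R = (4·T_{10} − T_5) / 3 = (4·7.142 − 7.05)/3 = (21.518)/3 = 7.1727.

7.1727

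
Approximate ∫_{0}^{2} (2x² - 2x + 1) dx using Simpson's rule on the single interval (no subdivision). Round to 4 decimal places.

3.3333

S = (b−a)/6 · [f(0) + 4f(1) + f(2)] = 0.333333·[1 + 4·1 + 5] = 3.3333.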